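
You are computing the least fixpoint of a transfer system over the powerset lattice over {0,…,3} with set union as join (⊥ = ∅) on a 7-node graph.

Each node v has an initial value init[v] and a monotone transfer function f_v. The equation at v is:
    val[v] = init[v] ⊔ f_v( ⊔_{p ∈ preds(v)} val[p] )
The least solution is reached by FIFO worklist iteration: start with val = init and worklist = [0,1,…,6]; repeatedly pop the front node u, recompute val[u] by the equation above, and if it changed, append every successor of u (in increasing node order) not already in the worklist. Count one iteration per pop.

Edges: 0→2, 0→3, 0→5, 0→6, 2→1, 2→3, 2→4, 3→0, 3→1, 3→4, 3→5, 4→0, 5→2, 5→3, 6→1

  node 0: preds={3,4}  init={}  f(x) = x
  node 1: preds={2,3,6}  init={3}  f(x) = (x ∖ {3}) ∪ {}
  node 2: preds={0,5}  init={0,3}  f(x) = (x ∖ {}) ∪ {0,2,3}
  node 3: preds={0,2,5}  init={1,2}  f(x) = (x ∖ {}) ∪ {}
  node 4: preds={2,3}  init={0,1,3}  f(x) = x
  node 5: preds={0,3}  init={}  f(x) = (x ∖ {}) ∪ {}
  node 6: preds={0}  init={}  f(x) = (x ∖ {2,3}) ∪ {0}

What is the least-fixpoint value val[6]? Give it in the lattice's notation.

{0,1}

Trace (11 dequeues):
  [1] u=0 | in {0,1,2,3} | out {0,1,2,3} | prev {} | push {}
  [2] u=1 | in {0,1,2,3} | out {0,1,2,3} | prev {3} | push {}
  [3] u=2 | in {0,1,2,3} | out {0,1,2,3} | prev {0,3} | push {1}
  [4] u=3 | in {0,1,2,3} | out {0,1,2,3} | prev {1,2} | push {0}
  [5] u=4 | in {0,1,2,3} | out {0,1,2,3} | prev {0,1,3} | push {}
  [6] u=5 | in {0,1,2,3} | out {0,1,2,3} | prev {} | push {2,3}
  [7] u=6 | in {0,1,2,3} | out {0,1} | prev {} | push {}
  [8] u=1 | in {0,1,2,3} | out {0,1,2,3} | ==
  [9] u=0 | in {0,1,2,3} | out {0,1,2,3} | ==
  [10] u=2 | in {0,1,2,3} | out {0,1,2,3} | ==
  [11] u=3 | in {0,1,2,3} | out {0,1,2,3} | ==

Converged values:
  [0] {0,1,2,3}
  [1] {0,1,2,3}
  [2] {0,1,2,3}
  [3] {0,1,2,3}
  [4] {0,1,2,3}
  [5] {0,1,2,3}
  [6] {0,1}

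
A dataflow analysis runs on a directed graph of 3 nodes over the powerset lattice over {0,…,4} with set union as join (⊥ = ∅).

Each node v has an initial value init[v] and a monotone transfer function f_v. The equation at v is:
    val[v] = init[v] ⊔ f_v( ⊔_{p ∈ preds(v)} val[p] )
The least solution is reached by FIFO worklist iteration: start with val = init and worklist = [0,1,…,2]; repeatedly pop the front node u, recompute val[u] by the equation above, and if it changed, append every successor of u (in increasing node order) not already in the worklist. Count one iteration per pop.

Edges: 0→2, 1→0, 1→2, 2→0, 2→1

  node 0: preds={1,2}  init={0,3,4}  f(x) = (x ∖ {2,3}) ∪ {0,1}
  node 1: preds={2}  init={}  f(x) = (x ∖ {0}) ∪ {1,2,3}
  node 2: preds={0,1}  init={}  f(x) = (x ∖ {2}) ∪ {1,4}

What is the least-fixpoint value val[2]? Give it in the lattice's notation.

{0,1,3,4}

Worklist (7 pops):
  #1 pop 0: in={} → {0,1,3,4} (was {0,3,4}); enqueue []
  #2 pop 1: in={} → {1,2,3} (was {}); enqueue [0]
  #3 pop 2: in={0,1,2,3,4} → {0,1,3,4} (was {}); enqueue [1]
  #4 pop 0: in={0,1,2,3,4} → {0,1,3,4} (no change)
  #5 pop 1: in={0,1,3,4} → {1,2,3,4} (was {1,2,3}); enqueue [0,2]
  #6 pop 0: in={0,1,2,3,4} → {0,1,3,4} (no change)
  #7 pop 2: in={0,1,2,3,4} → {0,1,3,4} (no change)

Fixpoint:
  val[0] = {0,1,3,4}
  val[1] = {1,2,3,4}
  val[2] = {0,1,3,4}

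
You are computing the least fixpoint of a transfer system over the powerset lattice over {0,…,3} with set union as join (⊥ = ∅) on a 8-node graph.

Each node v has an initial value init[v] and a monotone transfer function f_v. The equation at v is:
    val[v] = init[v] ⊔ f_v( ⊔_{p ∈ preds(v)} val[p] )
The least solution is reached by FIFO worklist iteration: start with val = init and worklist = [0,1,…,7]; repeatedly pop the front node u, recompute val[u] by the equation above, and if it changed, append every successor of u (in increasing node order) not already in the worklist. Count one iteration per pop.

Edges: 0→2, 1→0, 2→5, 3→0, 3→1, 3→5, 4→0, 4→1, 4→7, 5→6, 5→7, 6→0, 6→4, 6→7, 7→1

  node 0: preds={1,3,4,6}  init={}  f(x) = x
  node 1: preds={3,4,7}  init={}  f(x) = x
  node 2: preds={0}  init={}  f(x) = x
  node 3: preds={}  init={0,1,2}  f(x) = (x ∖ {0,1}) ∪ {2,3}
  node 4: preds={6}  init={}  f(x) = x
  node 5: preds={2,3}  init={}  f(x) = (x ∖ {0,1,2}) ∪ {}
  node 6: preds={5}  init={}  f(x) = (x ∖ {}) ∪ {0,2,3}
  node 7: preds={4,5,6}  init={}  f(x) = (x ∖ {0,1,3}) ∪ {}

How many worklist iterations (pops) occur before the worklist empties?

16

Trace (16 dequeues):
  [1] u=0 | in {0,1,2} | out {0,1,2} | prev {} | push {}
  [2] u=1 | in {0,1,2} | out {0,1,2} | prev {} | push {0}
  [3] u=2 | in {0,1,2} | out {0,1,2} | prev {} | push {}
  [4] u=3 | in {} | out {0,1,2,3} | prev {0,1,2} | push {1}
  [5] u=4 | in {} | out {} | ==
  [6] u=5 | in {0,1,2,3} | out {3} | prev {} | push {}
  [7] u=6 | in {3} | out {0,2,3} | prev {} | push {4}
  [8] u=7 | in {0,2,3} | out {2} | prev {} | push {}
  [9] u=0 | in {0,1,2,3} | out {0,1,2,3} | prev {0,1,2} | push {2}
  [10] u=1 | in {0,1,2,3} | out {0,1,2,3} | prev {0,1,2} | push {0}
  [11] u=4 | in {0,2,3} | out {0,2,3} | prev {} | push {1,7}
  [12] u=2 | in {0,1,2,3} | out {0,1,2,3} | prev {0,1,2} | push {5}
  [13] u=0 | in {0,1,2,3} | out {0,1,2,3} | ==
  [14] u=1 | in {0,1,2,3} | out {0,1,2,3} | ==
  [15] u=7 | in {0,2,3} | out {2} | ==
  [16] u=5 | in {0,1,2,3} | out {3} | ==

Converged values:
  [0] {0,1,2,3}
  [1] {0,1,2,3}
  [2] {0,1,2,3}
  [3] {0,1,2,3}
  [4] {0,2,3}
  [5] {3}
  [6] {0,2,3}
  [7] {2}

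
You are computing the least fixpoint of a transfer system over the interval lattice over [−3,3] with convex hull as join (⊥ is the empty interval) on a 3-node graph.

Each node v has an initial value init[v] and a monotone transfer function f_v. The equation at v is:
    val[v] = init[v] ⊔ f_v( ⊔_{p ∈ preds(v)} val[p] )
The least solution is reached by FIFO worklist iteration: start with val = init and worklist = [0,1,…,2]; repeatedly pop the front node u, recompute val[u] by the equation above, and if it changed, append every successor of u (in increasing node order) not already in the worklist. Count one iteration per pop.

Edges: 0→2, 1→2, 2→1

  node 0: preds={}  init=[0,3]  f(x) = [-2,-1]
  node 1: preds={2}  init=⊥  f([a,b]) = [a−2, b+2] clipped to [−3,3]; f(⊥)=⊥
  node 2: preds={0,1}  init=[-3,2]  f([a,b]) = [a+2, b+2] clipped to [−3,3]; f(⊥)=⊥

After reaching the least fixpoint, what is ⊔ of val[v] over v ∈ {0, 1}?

Worklist (4 pops):
  #1 pop 0: in=⊥ → [-2,3] (was [0,3]); enqueue []
  #2 pop 1: in=[-3,2] → [-3,3] (was ⊥); enqueue []
  #3 pop 2: in=[-3,3] → [-3,3] (was [-3,2]); enqueue [1]
  #4 pop 1: in=[-3,3] → [-3,3] (no change)

Fixpoint:
  val[0] = [-2,3]
  val[1] = [-3,3]
  val[2] = [-3,3]

[-3,3]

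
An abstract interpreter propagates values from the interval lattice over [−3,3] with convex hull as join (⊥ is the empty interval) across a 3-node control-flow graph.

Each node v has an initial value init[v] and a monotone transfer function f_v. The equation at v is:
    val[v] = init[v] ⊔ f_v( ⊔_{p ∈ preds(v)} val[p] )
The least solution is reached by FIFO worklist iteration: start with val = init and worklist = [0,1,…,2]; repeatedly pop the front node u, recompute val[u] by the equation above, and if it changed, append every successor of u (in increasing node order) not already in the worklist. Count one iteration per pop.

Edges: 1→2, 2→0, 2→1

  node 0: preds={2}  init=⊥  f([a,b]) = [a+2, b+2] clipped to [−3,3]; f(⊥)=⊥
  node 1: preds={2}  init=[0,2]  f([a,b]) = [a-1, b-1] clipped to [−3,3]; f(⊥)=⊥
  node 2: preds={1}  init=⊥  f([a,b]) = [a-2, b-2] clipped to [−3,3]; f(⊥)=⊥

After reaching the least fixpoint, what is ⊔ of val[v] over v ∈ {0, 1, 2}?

[-3,2]

Worklist (8 pops):
  #1 pop 0: in=⊥ → ⊥ (no change)
  #2 pop 1: in=⊥ → [0,2] (no change)
  #3 pop 2: in=[0,2] → [-2,0] (was ⊥); enqueue [0,1]
  #4 pop 0: in=[-2,0] → [0,2] (was ⊥); enqueue []
  #5 pop 1: in=[-2,0] → [-3,2] (was [0,2]); enqueue [2]
  #6 pop 2: in=[-3,2] → [-3,0] (was [-2,0]); enqueue [0,1]
  #7 pop 0: in=[-3,0] → [-1,2] (was [0,2]); enqueue []
  #8 pop 1: in=[-3,0] → [-3,2] (no change)

Fixpoint:
  val[0] = [-1,2]
  val[1] = [-3,2]
  val[2] = [-3,0]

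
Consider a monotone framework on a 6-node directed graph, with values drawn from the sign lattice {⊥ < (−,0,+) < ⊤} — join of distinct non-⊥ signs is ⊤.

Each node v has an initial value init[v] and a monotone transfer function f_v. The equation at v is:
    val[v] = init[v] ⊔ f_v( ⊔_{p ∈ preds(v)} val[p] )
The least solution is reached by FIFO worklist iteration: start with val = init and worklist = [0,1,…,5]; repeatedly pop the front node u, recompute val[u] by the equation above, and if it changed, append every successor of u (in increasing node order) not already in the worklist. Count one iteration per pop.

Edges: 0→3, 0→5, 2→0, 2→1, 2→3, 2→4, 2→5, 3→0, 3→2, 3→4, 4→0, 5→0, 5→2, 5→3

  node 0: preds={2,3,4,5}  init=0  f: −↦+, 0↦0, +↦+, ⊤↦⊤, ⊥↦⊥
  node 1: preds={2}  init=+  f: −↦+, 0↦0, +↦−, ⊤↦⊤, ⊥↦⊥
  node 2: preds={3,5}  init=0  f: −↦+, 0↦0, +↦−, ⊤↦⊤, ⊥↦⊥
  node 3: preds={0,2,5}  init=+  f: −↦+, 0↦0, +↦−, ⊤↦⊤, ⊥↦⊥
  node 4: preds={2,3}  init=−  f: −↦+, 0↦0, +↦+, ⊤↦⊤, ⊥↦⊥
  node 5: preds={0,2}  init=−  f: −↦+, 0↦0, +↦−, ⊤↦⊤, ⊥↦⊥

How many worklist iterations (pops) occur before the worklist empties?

Iteration log — 10 steps:
  step 1. node 0  ⊔preds=⊤  new=⊤  old=0  +wl: 
  step 2. node 1  ⊔preds=0  new=⊤  old=+  +wl: 
  step 3. node 2  ⊔preds=⊤  new=⊤  old=0  +wl: 0,1
  step 4. node 3  ⊔preds=⊤  new=⊤  old=+  +wl: 2
  step 5. node 4  ⊔preds=⊤  new=⊤  old=−  +wl: 
  step 6. node 5  ⊔preds=⊤  new=⊤  old=−  +wl: 3
  step 7. node 0  ⊔preds=⊤  new=⊤  stable
  step 8. node 1  ⊔preds=⊤  new=⊤  stable
  step 9. node 2  ⊔preds=⊤  new=⊤  stable
  step 10. node 3  ⊔preds=⊤  new=⊤  stable

Least fixpoint reached:
  node 0: ⊤
  node 1: ⊤
  node 2: ⊤
  node 3: ⊤
  node 4: ⊤
  node 5: ⊤

10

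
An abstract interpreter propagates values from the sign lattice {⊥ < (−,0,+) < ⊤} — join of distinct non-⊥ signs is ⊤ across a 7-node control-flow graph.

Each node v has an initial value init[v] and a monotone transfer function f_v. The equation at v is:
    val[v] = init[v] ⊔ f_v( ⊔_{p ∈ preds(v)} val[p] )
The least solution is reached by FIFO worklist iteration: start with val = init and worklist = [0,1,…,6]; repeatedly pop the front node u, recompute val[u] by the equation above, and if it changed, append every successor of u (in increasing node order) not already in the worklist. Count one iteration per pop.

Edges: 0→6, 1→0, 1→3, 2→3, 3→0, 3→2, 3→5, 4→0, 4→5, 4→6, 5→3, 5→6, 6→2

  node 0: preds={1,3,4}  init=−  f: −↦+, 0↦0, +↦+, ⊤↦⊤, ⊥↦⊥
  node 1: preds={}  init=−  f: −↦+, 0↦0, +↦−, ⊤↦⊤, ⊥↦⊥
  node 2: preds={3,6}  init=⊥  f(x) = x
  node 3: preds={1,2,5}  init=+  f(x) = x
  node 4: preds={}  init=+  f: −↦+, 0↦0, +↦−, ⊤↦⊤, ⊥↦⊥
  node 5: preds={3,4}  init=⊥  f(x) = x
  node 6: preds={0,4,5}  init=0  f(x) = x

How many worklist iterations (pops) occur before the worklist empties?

Worklist (10 pops):
  #1 pop 0: in=⊤ → ⊤ (was −); enqueue []
  #2 pop 1: in=⊥ → − (no change)
  #3 pop 2: in=⊤ → ⊤ (was ⊥); enqueue []
  #4 pop 3: in=⊤ → ⊤ (was +); enqueue [0,2]
  #5 pop 4: in=⊥ → + (no change)
  #6 pop 5: in=⊤ → ⊤ (was ⊥); enqueue [3]
  #7 pop 6: in=⊤ → ⊤ (was 0); enqueue []
  #8 pop 0: in=⊤ → ⊤ (no change)
  #9 pop 2: in=⊤ → ⊤ (no change)
  #10 pop 3: in=⊤ → ⊤ (no change)

Fixpoint:
  val[0] = ⊤
  val[1] = −
  val[2] = ⊤
  val[3] = ⊤
  val[4] = +
  val[5] = ⊤
  val[6] = ⊤

10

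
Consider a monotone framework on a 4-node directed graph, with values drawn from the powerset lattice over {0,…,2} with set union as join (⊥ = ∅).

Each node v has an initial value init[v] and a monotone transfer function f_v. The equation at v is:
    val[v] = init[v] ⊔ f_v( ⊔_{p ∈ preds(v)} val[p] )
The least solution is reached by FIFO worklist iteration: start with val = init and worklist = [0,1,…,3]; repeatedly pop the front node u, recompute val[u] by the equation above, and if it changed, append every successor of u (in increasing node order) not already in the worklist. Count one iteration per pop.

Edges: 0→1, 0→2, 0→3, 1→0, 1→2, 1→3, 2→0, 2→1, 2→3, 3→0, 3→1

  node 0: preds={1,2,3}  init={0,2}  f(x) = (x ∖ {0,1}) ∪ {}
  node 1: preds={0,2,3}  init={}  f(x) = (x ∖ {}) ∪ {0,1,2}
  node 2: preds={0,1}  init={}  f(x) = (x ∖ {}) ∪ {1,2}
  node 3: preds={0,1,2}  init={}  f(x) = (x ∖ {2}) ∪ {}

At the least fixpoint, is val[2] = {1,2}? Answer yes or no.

Iteration log — 6 steps:
  step 1. node 0  ⊔preds={}  new={0,2}  stable
  step 2. node 1  ⊔preds={0,2}  new={0,1,2}  old={}  +wl: 0
  step 3. node 2  ⊔preds={0,1,2}  new={0,1,2}  old={}  +wl: 1
  step 4. node 3  ⊔preds={0,1,2}  new={0,1}  old={}  +wl: 
  step 5. node 0  ⊔preds={0,1,2}  new={0,2}  stable
  step 6. node 1  ⊔preds={0,1,2}  new={0,1,2}  stable

Least fixpoint reached:
  node 0: {0,2}
  node 1: {0,1,2}
  node 2: {0,1,2}
  node 3: {0,1}

no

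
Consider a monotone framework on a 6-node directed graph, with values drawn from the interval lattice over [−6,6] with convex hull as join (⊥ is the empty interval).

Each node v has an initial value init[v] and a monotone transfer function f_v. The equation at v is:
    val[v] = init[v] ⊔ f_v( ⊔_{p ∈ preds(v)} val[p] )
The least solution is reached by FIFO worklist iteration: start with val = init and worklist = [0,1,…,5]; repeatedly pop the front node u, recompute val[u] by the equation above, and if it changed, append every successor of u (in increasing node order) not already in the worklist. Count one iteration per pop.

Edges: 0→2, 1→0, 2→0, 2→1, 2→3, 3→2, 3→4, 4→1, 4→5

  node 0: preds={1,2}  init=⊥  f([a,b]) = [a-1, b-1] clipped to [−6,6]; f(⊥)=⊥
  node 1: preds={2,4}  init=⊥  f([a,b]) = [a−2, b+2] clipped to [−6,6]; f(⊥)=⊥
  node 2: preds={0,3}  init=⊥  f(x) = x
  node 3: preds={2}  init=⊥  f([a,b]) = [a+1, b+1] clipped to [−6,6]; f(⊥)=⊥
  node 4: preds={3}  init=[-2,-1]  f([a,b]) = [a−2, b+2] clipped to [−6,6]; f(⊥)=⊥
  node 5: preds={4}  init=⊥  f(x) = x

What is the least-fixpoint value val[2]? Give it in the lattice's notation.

Worklist (40 pops):
  #1 pop 0: in=⊥ → ⊥ (no change)
  #2 pop 1: in=[-2,-1] → [-4,1] (was ⊥); enqueue [0]
  #3 pop 2: in=⊥ → ⊥ (no change)
  #4 pop 3: in=⊥ → ⊥ (no change)
  #5 pop 4: in=⊥ → [-2,-1] (no change)
  #6 pop 5: in=[-2,-1] → [-2,-1] (was ⊥); enqueue []
  #7 pop 0: in=[-4,1] → [-5,0] (was ⊥); enqueue [2]
  #8 pop 2: in=[-5,0] → [-5,0] (was ⊥); enqueue [0,1,3]
  #9 pop 0: in=[-5,1] → [-6,0] (was [-5,0]); enqueue [2]
  #10 pop 1: in=[-5,0] → [-6,2] (was [-4,1]); enqueue [0]
  #11 pop 3: in=[-5,0] → [-4,1] (was ⊥); enqueue [4]
  #12 pop 2: in=[-6,1] → [-6,1] (was [-5,0]); enqueue [1,3]
  #13 pop 0: in=[-6,2] → [-6,1] (was [-6,0]); enqueue [2]
  #14 pop 4: in=[-4,1] → [-6,3] (was [-2,-1]); enqueue [5]
  #15 pop 1: in=[-6,3] → [-6,5] (was [-6,2]); enqueue [0]
  #16 pop 3: in=[-6,1] → [-5,2] (was [-4,1]); enqueue [4]
  #17 pop 2: in=[-6,2] → [-6,2] (was [-6,1]); enqueue [1,3]
  #18 pop 5: in=[-6,3] → [-6,3] (was [-2,-1]); enqueue []
  #19 pop 0: in=[-6,5] → [-6,4] (was [-6,1]); enqueue [2]
  #20 pop 4: in=[-5,2] → [-6,4] (was [-6,3]); enqueue [5]
  #21 pop 1: in=[-6,4] → [-6,6] (was [-6,5]); enqueue [0]
  #22 pop 3: in=[-6,2] → [-5,3] (was [-5,2]); enqueue [4]
  #23 pop 2: in=[-6,4] → [-6,4] (was [-6,2]); enqueue [1,3]
  #24 pop 5: in=[-6,4] → [-6,4] (was [-6,3]); enqueue []
  #25 pop 0: in=[-6,6] → [-6,5] (was [-6,4]); enqueue [2]
  #26 pop 4: in=[-5,3] → [-6,5] (was [-6,4]); enqueue [5]
  #27 pop 1: in=[-6,5] → [-6,6] (no change)
  #28 pop 3: in=[-6,4] → [-5,5] (was [-5,3]); enqueue [4]
  #29 pop 2: in=[-6,5] → [-6,5] (was [-6,4]); enqueue [0,1,3]
  #30 pop 5: in=[-6,5] → [-6,5] (was [-6,4]); enqueue []
  #31 pop 4: in=[-5,5] → [-6,6] (was [-6,5]); enqueue [5]
  #32 pop 0: in=[-6,6] → [-6,5] (no change)
  #33 pop 1: in=[-6,6] → [-6,6] (no change)
  #34 pop 3: in=[-6,5] → [-5,6] (was [-5,5]); enqueue [2,4]
  #35 pop 5: in=[-6,6] → [-6,6] (was [-6,5]); enqueue []
  #36 pop 2: in=[-6,6] → [-6,6] (was [-6,5]); enqueue [0,1,3]
  #37 pop 4: in=[-5,6] → [-6,6] (no change)
  #38 pop 0: in=[-6,6] → [-6,5] (no change)
  #39 pop 1: in=[-6,6] → [-6,6] (no change)
  #40 pop 3: in=[-6,6] → [-5,6] (no change)

Fixpoint:
  val[0] = [-6,5]
  val[1] = [-6,6]
  val[2] = [-6,6]
  val[3] = [-5,6]
  val[4] = [-6,6]
  val[5] = [-6,6]

[-6,6]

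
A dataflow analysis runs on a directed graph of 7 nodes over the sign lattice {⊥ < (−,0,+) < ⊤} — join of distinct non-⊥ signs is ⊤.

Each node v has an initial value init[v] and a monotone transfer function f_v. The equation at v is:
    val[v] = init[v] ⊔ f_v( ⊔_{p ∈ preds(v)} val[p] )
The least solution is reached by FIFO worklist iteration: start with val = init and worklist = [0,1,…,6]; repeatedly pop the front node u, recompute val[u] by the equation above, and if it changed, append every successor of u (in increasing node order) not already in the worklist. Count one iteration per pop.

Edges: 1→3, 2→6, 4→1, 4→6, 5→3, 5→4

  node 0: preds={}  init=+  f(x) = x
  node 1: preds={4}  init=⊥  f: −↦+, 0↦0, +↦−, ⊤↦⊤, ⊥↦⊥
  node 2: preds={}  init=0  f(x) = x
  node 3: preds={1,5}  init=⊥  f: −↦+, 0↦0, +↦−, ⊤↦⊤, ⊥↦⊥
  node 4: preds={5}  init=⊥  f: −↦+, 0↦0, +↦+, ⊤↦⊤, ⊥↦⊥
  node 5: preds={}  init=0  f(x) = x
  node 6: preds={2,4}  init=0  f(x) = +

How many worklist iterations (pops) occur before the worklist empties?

Worklist (9 pops):
  #1 pop 0: in=⊥ → + (no change)
  #2 pop 1: in=⊥ → ⊥ (no change)
  #3 pop 2: in=⊥ → 0 (no change)
  #4 pop 3: in=0 → 0 (was ⊥); enqueue []
  #5 pop 4: in=0 → 0 (was ⊥); enqueue [1]
  #6 pop 5: in=⊥ → 0 (no change)
  #7 pop 6: in=0 → ⊤ (was 0); enqueue []
  #8 pop 1: in=0 → 0 (was ⊥); enqueue [3]
  #9 pop 3: in=0 → 0 (no change)

Fixpoint:
  val[0] = +
  val[1] = 0
  val[2] = 0
  val[3] = 0
  val[4] = 0
  val[5] = 0
  val[6] = ⊤

9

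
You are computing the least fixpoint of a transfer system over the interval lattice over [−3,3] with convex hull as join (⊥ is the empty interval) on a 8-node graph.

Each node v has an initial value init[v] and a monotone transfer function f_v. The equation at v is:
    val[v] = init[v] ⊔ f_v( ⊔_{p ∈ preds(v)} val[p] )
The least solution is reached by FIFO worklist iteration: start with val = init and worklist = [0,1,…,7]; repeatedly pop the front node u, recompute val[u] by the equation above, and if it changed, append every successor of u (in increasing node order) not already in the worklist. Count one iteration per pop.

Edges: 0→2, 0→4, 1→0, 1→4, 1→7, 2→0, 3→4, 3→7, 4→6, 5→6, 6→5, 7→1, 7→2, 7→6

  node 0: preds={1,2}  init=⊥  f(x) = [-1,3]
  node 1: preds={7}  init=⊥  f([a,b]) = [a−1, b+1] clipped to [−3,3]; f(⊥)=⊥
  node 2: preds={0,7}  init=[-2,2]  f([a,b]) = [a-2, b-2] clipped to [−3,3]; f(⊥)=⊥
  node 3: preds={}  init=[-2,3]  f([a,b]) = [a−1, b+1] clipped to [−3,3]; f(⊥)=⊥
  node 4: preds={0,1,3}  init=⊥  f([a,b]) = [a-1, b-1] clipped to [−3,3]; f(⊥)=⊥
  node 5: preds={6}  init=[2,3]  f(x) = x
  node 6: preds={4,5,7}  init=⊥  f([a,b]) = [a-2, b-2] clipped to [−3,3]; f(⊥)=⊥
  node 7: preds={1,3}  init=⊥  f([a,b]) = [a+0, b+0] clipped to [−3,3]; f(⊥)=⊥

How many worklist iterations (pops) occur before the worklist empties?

Trace (19 dequeues):
  [1] u=0 | in [-2,2] | out [-1,3] | prev ⊥ | push {}
  [2] u=1 | in ⊥ | out ⊥ | ==
  [3] u=2 | in [-1,3] | out [-3,2] | prev [-2,2] | push {0}
  [4] u=3 | in ⊥ | out [-2,3] | ==
  [5] u=4 | in [-2,3] | out [-3,2] | prev ⊥ | push {}
  [6] u=5 | in ⊥ | out [2,3] | ==
  [7] u=6 | in [-3,3] | out [-3,1] | prev ⊥ | push {5}
  [8] u=7 | in [-2,3] | out [-2,3] | prev ⊥ | push {1,2,6}
  [9] u=0 | in [-3,2] | out [-1,3] | ==
  [10] u=5 | in [-3,1] | out [-3,3] | prev [2,3] | push {}
  [11] u=1 | in [-2,3] | out [-3,3] | prev ⊥ | push {0,4,7}
  [12] u=2 | in [-2,3] | out [-3,2] | ==
  [13] u=6 | in [-3,3] | out [-3,1] | ==
  [14] u=0 | in [-3,3] | out [-1,3] | ==
  [15] u=4 | in [-3,3] | out [-3,2] | ==
  [16] u=7 | in [-3,3] | out [-3,3] | prev [-2,3] | push {1,2,6}
  [17] u=1 | in [-3,3] | out [-3,3] | ==
  [18] u=2 | in [-3,3] | out [-3,2] | ==
  [19] u=6 | in [-3,3] | out [-3,1] | ==

Converged values:
  [0] [-1,3]
  [1] [-3,3]
  [2] [-3,2]
  [3] [-2,3]
  [4] [-3,2]
  [5] [-3,3]
  [6] [-3,1]
  [7] [-3,3]

19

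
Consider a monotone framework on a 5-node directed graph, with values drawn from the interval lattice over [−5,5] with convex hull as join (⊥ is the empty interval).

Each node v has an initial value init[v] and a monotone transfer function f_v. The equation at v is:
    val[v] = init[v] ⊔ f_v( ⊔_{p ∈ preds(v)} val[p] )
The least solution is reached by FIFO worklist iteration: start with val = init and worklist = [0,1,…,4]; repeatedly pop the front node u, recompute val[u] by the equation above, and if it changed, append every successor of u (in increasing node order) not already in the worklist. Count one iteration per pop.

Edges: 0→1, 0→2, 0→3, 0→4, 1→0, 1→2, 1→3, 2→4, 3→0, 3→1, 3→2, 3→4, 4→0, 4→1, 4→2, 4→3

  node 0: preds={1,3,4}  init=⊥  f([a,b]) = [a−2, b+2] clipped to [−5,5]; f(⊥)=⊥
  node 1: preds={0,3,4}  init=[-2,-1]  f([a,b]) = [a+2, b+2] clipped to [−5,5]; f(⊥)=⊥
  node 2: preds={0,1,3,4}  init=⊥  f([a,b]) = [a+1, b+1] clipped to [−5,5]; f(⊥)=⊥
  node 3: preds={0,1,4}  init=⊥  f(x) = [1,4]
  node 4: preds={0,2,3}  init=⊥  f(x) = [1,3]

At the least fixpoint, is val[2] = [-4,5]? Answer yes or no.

no

Worklist (11 pops):
  #1 pop 0: in=[-2,-1] → [-4,1] (was ⊥); enqueue []
  #2 pop 1: in=[-4,1] → [-2,3] (was [-2,-1]); enqueue [0]
  #3 pop 2: in=[-4,3] → [-3,4] (was ⊥); enqueue []
  #4 pop 3: in=[-4,3] → [1,4] (was ⊥); enqueue [1,2]
  #5 pop 4: in=[-4,4] → [1,3] (was ⊥); enqueue [3]
  #6 pop 0: in=[-2,4] → [-4,5] (was [-4,1]); enqueue [4]
  #7 pop 1: in=[-4,5] → [-2,5] (was [-2,3]); enqueue [0]
  #8 pop 2: in=[-4,5] → [-3,5] (was [-3,4]); enqueue []
  #9 pop 3: in=[-4,5] → [1,4] (no change)
  #10 pop 4: in=[-4,5] → [1,3] (no change)
  #11 pop 0: in=[-2,5] → [-4,5] (no change)

Fixpoint:
  val[0] = [-4,5]
  val[1] = [-2,5]
  val[2] = [-3,5]
  val[3] = [1,4]
  val[4] = [1,3]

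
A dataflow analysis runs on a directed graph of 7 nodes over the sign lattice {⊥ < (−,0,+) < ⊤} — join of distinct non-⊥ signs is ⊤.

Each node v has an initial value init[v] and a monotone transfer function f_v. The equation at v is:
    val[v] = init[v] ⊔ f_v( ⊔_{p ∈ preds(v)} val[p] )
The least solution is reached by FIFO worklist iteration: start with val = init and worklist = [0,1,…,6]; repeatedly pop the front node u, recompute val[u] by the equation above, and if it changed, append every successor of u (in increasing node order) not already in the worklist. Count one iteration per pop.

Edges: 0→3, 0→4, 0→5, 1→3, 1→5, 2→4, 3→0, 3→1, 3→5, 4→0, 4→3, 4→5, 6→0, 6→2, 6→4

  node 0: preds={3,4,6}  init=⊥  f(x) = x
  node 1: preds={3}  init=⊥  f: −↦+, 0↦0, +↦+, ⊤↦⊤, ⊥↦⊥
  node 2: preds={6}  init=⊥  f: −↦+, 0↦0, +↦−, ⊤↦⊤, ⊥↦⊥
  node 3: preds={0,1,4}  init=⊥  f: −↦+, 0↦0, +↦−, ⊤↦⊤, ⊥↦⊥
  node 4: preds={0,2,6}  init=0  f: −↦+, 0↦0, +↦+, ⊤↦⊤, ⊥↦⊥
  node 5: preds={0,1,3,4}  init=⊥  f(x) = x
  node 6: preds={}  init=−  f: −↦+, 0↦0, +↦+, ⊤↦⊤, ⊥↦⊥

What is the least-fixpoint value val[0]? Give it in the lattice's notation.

⊤

Iteration log — 11 steps:
  step 1. node 0  ⊔preds=⊤  new=⊤  old=⊥  +wl: 
  step 2. node 1  ⊔preds=⊥  new=⊥  stable
  step 3. node 2  ⊔preds=−  new=+  old=⊥  +wl: 
  step 4. node 3  ⊔preds=⊤  new=⊤  old=⊥  +wl: 0,1
  step 5. node 4  ⊔preds=⊤  new=⊤  old=0  +wl: 3
  step 6. node 5  ⊔preds=⊤  new=⊤  old=⊥  +wl: 
  step 7. node 6  ⊔preds=⊥  new=−  stable
  step 8. node 0  ⊔preds=⊤  new=⊤  stable
  step 9. node 1  ⊔preds=⊤  new=⊤  old=⊥  +wl: 5
  step 10. node 3  ⊔preds=⊤  new=⊤  stable
  step 11. node 5  ⊔preds=⊤  new=⊤  stable

Least fixpoint reached:
  node 0: ⊤
  node 1: ⊤
  node 2: +
  node 3: ⊤
  node 4: ⊤
  node 5: ⊤
  node 6: −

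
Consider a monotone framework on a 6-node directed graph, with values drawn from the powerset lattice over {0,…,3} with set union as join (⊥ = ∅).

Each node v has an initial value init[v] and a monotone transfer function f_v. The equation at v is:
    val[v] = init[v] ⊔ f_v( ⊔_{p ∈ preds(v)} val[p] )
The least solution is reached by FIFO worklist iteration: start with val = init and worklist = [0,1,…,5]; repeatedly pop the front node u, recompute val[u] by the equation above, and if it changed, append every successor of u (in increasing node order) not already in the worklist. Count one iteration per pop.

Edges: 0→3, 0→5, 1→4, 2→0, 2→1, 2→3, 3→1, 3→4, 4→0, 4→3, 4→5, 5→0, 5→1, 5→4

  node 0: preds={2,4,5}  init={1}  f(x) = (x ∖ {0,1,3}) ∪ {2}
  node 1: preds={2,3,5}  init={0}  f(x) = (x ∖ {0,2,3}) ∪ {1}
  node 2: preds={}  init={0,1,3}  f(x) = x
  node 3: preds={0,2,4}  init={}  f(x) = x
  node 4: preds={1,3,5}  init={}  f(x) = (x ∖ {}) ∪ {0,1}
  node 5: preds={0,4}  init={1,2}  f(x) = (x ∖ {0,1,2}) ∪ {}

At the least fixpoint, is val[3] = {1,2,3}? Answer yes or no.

Trace (10 dequeues):
  [1] u=0 | in {0,1,2,3} | out {1,2} | prev {1} | push {}
  [2] u=1 | in {0,1,2,3} | out {0,1} | prev {0} | push {}
  [3] u=2 | in {} | out {0,1,3} | ==
  [4] u=3 | in {0,1,2,3} | out {0,1,2,3} | prev {} | push {1}
  [5] u=4 | in {0,1,2,3} | out {0,1,2,3} | prev {} | push {0,3}
  [6] u=5 | in {0,1,2,3} | out {1,2,3} | prev {1,2} | push {4}
  [7] u=1 | in {0,1,2,3} | out {0,1} | ==
  [8] u=0 | in {0,1,2,3} | out {1,2} | ==
  [9] u=3 | in {0,1,2,3} | out {0,1,2,3} | ==
  [10] u=4 | in {0,1,2,3} | out {0,1,2,3} | ==

Converged values:
  [0] {1,2}
  [1] {0,1}
  [2] {0,1,3}
  [3] {0,1,2,3}
  [4] {0,1,2,3}
  [5] {1,2,3}

no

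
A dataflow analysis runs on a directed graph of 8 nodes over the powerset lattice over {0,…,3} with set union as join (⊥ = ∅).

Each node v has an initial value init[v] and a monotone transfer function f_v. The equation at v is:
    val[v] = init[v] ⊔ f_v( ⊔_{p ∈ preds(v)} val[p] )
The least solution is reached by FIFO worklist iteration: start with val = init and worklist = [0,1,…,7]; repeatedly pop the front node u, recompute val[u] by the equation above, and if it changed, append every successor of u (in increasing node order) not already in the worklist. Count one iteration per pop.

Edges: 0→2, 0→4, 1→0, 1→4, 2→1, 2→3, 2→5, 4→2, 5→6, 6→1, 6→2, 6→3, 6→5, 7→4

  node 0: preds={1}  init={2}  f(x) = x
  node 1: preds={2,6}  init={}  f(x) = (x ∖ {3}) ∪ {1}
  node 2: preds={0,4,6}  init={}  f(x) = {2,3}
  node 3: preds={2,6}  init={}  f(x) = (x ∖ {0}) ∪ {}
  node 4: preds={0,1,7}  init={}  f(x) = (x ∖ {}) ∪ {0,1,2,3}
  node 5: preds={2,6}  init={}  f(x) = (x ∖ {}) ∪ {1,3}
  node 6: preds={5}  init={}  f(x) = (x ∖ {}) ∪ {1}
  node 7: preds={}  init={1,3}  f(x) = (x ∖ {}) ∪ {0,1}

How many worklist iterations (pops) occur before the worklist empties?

15

Trace (15 dequeues):
  [1] u=0 | in {} | out {2} | ==
  [2] u=1 | in {} | out {1} | prev {} | push {0}
  [3] u=2 | in {2} | out {2,3} | prev {} | push {1}
  [4] u=3 | in {2,3} | out {2,3} | prev {} | push {}
  [5] u=4 | in {1,2,3} | out {0,1,2,3} | prev {} | push {2}
  [6] u=5 | in {2,3} | out {1,2,3} | prev {} | push {}
  [7] u=6 | in {1,2,3} | out {1,2,3} | prev {} | push {3,5}
  [8] u=7 | in {} | out {0,1,3} | prev {1,3} | push {4}
  [9] u=0 | in {1} | out {1,2} | prev {2} | push {}
  [10] u=1 | in {1,2,3} | out {1,2} | prev {1} | push {0}
  [11] u=2 | in {0,1,2,3} | out {2,3} | ==
  [12] u=3 | in {1,2,3} | out {1,2,3} | prev {2,3} | push {}
  [13] u=5 | in {1,2,3} | out {1,2,3} | ==
  [14] u=4 | in {0,1,2,3} | out {0,1,2,3} | ==
  [15] u=0 | in {1,2} | out {1,2} | ==

Converged values:
  [0] {1,2}
  [1] {1,2}
  [2] {2,3}
  [3] {1,2,3}
  [4] {0,1,2,3}
  [5] {1,2,3}
  [6] {1,2,3}
  [7] {0,1,3}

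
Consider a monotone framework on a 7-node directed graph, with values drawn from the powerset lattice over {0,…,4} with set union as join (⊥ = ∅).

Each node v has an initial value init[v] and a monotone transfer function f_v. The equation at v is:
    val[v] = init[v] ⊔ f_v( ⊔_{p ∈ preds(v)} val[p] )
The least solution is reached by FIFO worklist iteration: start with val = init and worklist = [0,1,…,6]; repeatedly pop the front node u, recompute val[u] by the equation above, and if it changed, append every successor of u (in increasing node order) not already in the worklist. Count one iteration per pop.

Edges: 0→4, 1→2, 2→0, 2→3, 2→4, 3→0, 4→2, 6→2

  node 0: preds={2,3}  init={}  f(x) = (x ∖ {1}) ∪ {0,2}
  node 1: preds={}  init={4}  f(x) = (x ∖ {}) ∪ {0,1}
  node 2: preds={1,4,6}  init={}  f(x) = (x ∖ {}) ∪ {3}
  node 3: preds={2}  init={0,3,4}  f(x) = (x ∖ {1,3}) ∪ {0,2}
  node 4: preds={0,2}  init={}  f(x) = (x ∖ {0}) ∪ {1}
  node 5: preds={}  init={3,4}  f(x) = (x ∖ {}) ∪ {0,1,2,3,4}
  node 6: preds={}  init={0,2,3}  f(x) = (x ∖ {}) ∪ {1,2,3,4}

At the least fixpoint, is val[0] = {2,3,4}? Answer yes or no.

Worklist (9 pops):
  #1 pop 0: in={0,3,4} → {0,2,3,4} (was {}); enqueue []
  #2 pop 1: in={} → {0,1,4} (was {4}); enqueue []
  #3 pop 2: in={0,1,2,3,4} → {0,1,2,3,4} (was {}); enqueue [0]
  #4 pop 3: in={0,1,2,3,4} → {0,2,3,4} (was {0,3,4}); enqueue []
  #5 pop 4: in={0,1,2,3,4} → {1,2,3,4} (was {}); enqueue [2]
  #6 pop 5: in={} → {0,1,2,3,4} (was {3,4}); enqueue []
  #7 pop 6: in={} → {0,1,2,3,4} (was {0,2,3}); enqueue []
  #8 pop 0: in={0,1,2,3,4} → {0,2,3,4} (no change)
  #9 pop 2: in={0,1,2,3,4} → {0,1,2,3,4} (no change)

Fixpoint:
  val[0] = {0,2,3,4}
  val[1] = {0,1,4}
  val[2] = {0,1,2,3,4}
  val[3] = {0,2,3,4}
  val[4] = {1,2,3,4}
  val[5] = {0,1,2,3,4}
  val[6] = {0,1,2,3,4}

no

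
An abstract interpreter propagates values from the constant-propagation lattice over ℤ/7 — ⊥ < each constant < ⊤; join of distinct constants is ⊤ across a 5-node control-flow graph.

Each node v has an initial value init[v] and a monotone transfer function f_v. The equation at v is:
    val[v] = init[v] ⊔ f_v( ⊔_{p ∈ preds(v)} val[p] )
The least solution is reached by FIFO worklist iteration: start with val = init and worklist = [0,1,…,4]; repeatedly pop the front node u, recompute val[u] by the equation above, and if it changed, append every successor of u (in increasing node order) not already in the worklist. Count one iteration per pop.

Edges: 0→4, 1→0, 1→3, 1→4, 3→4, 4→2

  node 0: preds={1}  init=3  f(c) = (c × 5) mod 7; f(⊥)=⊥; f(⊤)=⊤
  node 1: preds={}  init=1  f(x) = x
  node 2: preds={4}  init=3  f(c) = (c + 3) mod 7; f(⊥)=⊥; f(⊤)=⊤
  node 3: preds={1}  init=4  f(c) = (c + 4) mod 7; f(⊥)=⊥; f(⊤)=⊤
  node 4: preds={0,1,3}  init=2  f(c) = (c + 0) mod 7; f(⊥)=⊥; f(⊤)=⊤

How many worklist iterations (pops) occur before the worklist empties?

Iteration log — 6 steps:
  step 1. node 0  ⊔preds=1  new=⊤  old=3  +wl: 
  step 2. node 1  ⊔preds=⊥  new=1  stable
  step 3. node 2  ⊔preds=2  new=⊤  old=3  +wl: 
  step 4. node 3  ⊔preds=1  new=⊤  old=4  +wl: 
  step 5. node 4  ⊔preds=⊤  new=⊤  old=2  +wl: 2
  step 6. node 2  ⊔preds=⊤  new=⊤  stable

Least fixpoint reached:
  node 0: ⊤
  node 1: 1
  node 2: ⊤
  node 3: ⊤
  node 4: ⊤

6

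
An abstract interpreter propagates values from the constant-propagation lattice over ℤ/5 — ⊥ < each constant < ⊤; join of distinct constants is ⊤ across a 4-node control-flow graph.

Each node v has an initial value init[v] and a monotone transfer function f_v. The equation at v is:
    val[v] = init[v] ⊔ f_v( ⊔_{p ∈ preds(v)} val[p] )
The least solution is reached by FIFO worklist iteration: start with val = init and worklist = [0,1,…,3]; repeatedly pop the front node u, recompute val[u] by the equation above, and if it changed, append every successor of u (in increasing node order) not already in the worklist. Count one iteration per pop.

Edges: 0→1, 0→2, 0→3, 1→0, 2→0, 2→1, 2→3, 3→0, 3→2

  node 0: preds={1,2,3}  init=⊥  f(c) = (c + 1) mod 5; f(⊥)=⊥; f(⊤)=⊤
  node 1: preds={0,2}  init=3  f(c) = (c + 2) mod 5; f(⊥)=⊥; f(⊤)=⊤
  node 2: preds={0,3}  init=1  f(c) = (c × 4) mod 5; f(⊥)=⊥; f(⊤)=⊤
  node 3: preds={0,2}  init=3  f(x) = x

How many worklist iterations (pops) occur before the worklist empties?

Worklist (7 pops):
  #1 pop 0: in=⊤ → ⊤ (was ⊥); enqueue []
  #2 pop 1: in=⊤ → ⊤ (was 3); enqueue [0]
  #3 pop 2: in=⊤ → ⊤ (was 1); enqueue [1]
  #4 pop 3: in=⊤ → ⊤ (was 3); enqueue [2]
  #5 pop 0: in=⊤ → ⊤ (no change)
  #6 pop 1: in=⊤ → ⊤ (no change)
  #7 pop 2: in=⊤ → ⊤ (no change)

Fixpoint:
  val[0] = ⊤
  val[1] = ⊤
  val[2] = ⊤
  val[3] = ⊤

7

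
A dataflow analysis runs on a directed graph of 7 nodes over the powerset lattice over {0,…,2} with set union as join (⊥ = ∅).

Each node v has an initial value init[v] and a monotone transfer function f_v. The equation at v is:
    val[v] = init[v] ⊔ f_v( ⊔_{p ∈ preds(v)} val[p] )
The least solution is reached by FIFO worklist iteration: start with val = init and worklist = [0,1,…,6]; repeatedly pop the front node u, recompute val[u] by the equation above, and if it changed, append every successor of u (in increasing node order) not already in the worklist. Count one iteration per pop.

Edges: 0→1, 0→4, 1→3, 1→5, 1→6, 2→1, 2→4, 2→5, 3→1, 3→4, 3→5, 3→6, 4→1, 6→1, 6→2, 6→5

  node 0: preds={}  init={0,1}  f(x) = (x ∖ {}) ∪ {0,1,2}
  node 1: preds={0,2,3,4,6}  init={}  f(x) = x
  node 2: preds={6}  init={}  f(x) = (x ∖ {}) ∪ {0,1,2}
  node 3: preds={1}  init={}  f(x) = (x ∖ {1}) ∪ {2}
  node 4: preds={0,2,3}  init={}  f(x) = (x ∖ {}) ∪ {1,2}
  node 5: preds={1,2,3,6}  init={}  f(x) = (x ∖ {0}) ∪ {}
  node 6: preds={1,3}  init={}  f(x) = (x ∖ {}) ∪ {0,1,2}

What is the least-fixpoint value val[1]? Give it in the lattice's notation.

{0,1,2}

Iteration log — 10 steps:
  step 1. node 0  ⊔preds={}  new={0,1,2}  old={0,1}  +wl: 
  step 2. node 1  ⊔preds={0,1,2}  new={0,1,2}  old={}  +wl: 
  step 3. node 2  ⊔preds={}  new={0,1,2}  old={}  +wl: 1
  step 4. node 3  ⊔preds={0,1,2}  new={0,2}  old={}  +wl: 
  step 5. node 4  ⊔preds={0,1,2}  new={0,1,2}  old={}  +wl: 
  step 6. node 5  ⊔preds={0,1,2}  new={1,2}  old={}  +wl: 
  step 7. node 6  ⊔preds={0,1,2}  new={0,1,2}  old={}  +wl: 2,5
  step 8. node 1  ⊔preds={0,1,2}  new={0,1,2}  stable
  step 9. node 2  ⊔preds={0,1,2}  new={0,1,2}  stable
  step 10. node 5  ⊔preds={0,1,2}  new={1,2}  stable

Least fixpoint reached:
  node 0: {0,1,2}
  node 1: {0,1,2}
  node 2: {0,1,2}
  node 3: {0,2}
  node 4: {0,1,2}
  node 5: {1,2}
  node 6: {0,1,2}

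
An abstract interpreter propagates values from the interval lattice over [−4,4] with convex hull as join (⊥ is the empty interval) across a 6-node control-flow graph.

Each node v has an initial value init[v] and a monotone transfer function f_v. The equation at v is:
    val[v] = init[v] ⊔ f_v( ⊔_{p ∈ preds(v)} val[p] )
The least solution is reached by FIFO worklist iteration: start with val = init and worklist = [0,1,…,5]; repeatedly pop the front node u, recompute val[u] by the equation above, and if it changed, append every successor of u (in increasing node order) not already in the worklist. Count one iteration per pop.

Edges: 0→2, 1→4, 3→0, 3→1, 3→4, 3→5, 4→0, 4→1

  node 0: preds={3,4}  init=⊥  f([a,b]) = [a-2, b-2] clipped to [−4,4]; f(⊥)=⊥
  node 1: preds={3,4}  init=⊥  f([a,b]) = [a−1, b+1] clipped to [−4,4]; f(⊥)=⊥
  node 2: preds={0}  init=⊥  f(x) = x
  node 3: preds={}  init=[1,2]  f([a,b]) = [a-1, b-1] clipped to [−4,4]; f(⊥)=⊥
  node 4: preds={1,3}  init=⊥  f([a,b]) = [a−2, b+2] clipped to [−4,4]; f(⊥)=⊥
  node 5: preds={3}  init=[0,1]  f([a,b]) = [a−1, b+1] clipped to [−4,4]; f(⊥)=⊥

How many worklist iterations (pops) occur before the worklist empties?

13

Worklist (13 pops):
  #1 pop 0: in=[1,2] → [-1,0] (was ⊥); enqueue []
  #2 pop 1: in=[1,2] → [0,3] (was ⊥); enqueue []
  #3 pop 2: in=[-1,0] → [-1,0] (was ⊥); enqueue []
  #4 pop 3: in=⊥ → [1,2] (no change)
  #5 pop 4: in=[0,3] → [-2,4] (was ⊥); enqueue [0,1]
  #6 pop 5: in=[1,2] → [0,3] (was [0,1]); enqueue []
  #7 pop 0: in=[-2,4] → [-4,2] (was [-1,0]); enqueue [2]
  #8 pop 1: in=[-2,4] → [-3,4] (was [0,3]); enqueue [4]
  #9 pop 2: in=[-4,2] → [-4,2] (was [-1,0]); enqueue []
  #10 pop 4: in=[-3,4] → [-4,4] (was [-2,4]); enqueue [0,1]
  #11 pop 0: in=[-4,4] → [-4,2] (no change)
  #12 pop 1: in=[-4,4] → [-4,4] (was [-3,4]); enqueue [4]
  #13 pop 4: in=[-4,4] → [-4,4] (no change)

Fixpoint:
  val[0] = [-4,2]
  val[1] = [-4,4]
  val[2] = [-4,2]
  val[3] = [1,2]
  val[4] = [-4,4]
  val[5] = [0,3]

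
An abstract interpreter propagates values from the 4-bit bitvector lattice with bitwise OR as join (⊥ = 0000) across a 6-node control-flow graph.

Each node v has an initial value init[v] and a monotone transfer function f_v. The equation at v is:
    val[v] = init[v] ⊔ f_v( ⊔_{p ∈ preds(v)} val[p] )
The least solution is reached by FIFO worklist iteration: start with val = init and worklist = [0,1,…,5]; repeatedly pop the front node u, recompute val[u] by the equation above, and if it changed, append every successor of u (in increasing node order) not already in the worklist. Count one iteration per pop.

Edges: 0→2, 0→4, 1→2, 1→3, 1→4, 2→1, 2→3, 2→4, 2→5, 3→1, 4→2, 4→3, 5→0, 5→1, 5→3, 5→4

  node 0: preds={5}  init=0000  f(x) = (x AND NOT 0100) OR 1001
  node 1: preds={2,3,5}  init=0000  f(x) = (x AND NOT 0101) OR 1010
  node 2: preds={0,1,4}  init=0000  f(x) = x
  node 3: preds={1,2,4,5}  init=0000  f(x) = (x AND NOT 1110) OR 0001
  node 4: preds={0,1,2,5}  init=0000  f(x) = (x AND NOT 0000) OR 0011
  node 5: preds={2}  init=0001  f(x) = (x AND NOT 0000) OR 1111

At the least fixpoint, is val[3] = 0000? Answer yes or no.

Trace (16 dequeues):
  [1] u=0 | in 0001 | out 1001 | prev 0000 | push {}
  [2] u=1 | in 0001 | out 1010 | prev 0000 | push {}
  [3] u=2 | in 1011 | out 1011 | prev 0000 | push {1}
  [4] u=3 | in 1011 | out 0001 | prev 0000 | push {}
  [5] u=4 | in 1011 | out 1011 | prev 0000 | push {2,3}
  [6] u=5 | in 1011 | out 1111 | prev 0001 | push {0,4}
  [7] u=1 | in 1111 | out 1010 | ==
  [8] u=2 | in 1011 | out 1011 | ==
  [9] u=3 | in 1111 | out 0001 | ==
  [10] u=0 | in 1111 | out 1011 | prev 1001 | push {2}
  [11] u=4 | in 1111 | out 1111 | prev 1011 | push {3}
  [12] u=2 | in 1111 | out 1111 | prev 1011 | push {1,4,5}
  [13] u=3 | in 1111 | out 0001 | ==
  [14] u=1 | in 1111 | out 1010 | ==
  [15] u=4 | in 1111 | out 1111 | ==
  [16] u=5 | in 1111 | out 1111 | ==

Converged values:
  [0] 1011
  [1] 1010
  [2] 1111
  [3] 0001
  [4] 1111
  [5] 1111

no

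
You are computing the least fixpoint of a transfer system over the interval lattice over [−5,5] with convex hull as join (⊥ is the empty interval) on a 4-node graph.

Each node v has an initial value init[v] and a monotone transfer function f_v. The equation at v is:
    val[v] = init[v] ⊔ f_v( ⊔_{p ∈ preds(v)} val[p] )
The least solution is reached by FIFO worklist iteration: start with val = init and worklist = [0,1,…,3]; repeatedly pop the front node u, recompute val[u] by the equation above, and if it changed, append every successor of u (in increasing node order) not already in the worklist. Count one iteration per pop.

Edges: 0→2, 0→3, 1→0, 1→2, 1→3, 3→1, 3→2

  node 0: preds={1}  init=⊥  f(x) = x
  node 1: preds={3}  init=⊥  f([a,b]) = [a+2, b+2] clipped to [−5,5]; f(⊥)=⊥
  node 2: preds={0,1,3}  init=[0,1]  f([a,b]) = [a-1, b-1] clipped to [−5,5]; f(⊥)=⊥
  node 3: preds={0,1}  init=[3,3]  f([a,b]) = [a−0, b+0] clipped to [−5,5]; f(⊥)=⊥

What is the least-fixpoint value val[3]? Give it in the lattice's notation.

Trace (8 dequeues):
  [1] u=0 | in ⊥ | out ⊥ | ==
  [2] u=1 | in [3,3] | out [5,5] | prev ⊥ | push {0}
  [3] u=2 | in [3,5] | out [0,4] | prev [0,1] | push {}
  [4] u=3 | in [5,5] | out [3,5] | prev [3,3] | push {1,2}
  [5] u=0 | in [5,5] | out [5,5] | prev ⊥ | push {3}
  [6] u=1 | in [3,5] | out [5,5] | ==
  [7] u=2 | in [3,5] | out [0,4] | ==
  [8] u=3 | in [5,5] | out [3,5] | ==

Converged values:
  [0] [5,5]
  [1] [5,5]
  [2] [0,4]
  [3] [3,5]

[3,5]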